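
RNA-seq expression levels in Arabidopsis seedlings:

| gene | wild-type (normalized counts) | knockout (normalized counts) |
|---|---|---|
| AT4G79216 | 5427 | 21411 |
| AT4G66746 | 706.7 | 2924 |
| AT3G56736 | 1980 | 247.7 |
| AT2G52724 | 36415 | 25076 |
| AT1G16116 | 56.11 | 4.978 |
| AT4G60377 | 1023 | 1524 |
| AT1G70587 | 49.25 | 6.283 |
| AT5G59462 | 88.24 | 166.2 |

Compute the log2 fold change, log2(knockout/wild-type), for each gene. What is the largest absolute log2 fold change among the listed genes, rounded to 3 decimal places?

3.495

log2(21411/5427) = 1.980  (AT4G79216)
log2(2924/706.7) = 2.049  (AT4G66746)
log2(247.7/1980) = -2.999  (AT3G56736)
log2(25076/36415) = -0.538  (AT2G52724)
log2(4.978/56.11) = -3.495  (AT1G16116)
log2(1524/1023) = 0.575  (AT4G60377)
log2(6.283/49.25) = -2.971  (AT1G70587)
log2(166.2/88.24) = 0.913  (AT5G59462)
The largest magnitude belongs to AT1G16116.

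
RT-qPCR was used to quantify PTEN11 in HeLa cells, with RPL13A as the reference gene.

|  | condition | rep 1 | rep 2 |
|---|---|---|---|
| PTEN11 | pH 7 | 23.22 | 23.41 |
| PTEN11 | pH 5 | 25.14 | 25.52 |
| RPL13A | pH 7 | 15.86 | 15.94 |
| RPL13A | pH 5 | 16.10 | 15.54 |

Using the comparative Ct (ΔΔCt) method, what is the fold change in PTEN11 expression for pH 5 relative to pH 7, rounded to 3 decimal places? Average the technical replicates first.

0.234

Mean Ct: PTEN11 pH 7 23.315; PTEN11 pH 5 25.330; RPL13A pH 7 15.900; RPL13A pH 5 15.820
ΔCt(pH 7) = 23.315 − 15.900 = 7.415
ΔCt(pH 5) = 25.330 − 15.820 = 9.510
ΔΔCt = 9.510 − 7.415 = 2.095
Fold change = 2^(−2.095) = 0.2341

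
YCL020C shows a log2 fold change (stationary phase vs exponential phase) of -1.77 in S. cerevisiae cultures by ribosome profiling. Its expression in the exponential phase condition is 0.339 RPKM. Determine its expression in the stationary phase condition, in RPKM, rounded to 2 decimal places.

0.10

Fold change = 2^(-1.77) = 0.2932
stationary phase expression = 0.339 × 0.2932 = 0.10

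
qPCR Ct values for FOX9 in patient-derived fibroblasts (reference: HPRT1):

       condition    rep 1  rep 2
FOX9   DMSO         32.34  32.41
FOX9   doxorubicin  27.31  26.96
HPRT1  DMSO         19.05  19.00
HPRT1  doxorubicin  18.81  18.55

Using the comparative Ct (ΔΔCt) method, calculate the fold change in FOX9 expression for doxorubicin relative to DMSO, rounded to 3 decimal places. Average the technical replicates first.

Mean Ct: FOX9 DMSO 32.375; FOX9 doxorubicin 27.135; HPRT1 DMSO 19.025; HPRT1 doxorubicin 18.680
ΔCt(DMSO) = 32.375 − 19.025 = 13.350
ΔCt(doxorubicin) = 27.135 − 18.680 = 8.455
ΔΔCt = 8.455 − 13.350 = -4.895
Fold change = 2^(−(-4.895)) = 2^4.895 = 29.7538

29.754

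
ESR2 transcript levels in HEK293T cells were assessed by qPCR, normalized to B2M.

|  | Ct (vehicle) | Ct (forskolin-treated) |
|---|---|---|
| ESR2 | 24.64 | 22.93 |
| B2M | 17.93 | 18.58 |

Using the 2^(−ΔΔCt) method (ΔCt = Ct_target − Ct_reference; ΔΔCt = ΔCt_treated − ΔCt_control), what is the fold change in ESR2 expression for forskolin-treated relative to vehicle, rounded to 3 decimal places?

5.134

ΔCt(vehicle) = 24.640 − 17.930 = 6.710
ΔCt(forskolin-treated) = 22.930 − 18.580 = 4.350
ΔΔCt = 4.350 − 6.710 = -2.360
Fold change = 2^(−(-2.360)) = 2^2.360 = 5.1337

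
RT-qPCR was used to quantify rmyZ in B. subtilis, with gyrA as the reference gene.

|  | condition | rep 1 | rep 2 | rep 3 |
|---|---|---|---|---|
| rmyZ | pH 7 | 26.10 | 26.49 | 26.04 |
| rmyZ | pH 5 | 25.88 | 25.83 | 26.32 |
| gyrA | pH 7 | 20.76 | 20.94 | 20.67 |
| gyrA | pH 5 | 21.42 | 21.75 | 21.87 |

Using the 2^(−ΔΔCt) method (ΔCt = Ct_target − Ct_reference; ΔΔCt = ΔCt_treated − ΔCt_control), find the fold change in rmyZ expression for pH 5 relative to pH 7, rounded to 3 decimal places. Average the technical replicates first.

2.129

Mean Ct: rmyZ pH 7 26.210; rmyZ pH 5 26.010; gyrA pH 7 20.790; gyrA pH 5 21.680
ΔCt(pH 7) = 26.210 − 20.790 = 5.420
ΔCt(pH 5) = 26.010 − 21.680 = 4.330
ΔΔCt = 4.330 − 5.420 = -1.090
Fold change = 2^(−(-1.090)) = 2^1.090 = 2.1287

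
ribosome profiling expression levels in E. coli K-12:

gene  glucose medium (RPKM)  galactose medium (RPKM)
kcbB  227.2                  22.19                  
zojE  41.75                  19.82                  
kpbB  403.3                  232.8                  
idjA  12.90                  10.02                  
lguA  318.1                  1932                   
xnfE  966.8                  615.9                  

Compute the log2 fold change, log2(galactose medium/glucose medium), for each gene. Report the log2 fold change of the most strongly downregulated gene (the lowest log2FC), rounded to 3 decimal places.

-3.356

log2(22.19/227.2) = -3.356  (kcbB)
log2(19.82/41.75) = -1.075  (zojE)
log2(232.8/403.3) = -0.793  (kpbB)
log2(10.02/12.90) = -0.364  (idjA)
log2(1932/318.1) = 2.603  (lguA)
log2(615.9/966.8) = -0.651  (xnfE)
kcbB is most strongly downregulated.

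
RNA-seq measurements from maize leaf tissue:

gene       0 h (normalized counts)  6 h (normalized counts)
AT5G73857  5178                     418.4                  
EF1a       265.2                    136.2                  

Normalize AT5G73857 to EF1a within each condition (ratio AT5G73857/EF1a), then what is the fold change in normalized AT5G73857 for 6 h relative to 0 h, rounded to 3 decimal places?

AT5G73857/EF1a (0 h) = 5178 / 265.2 = 19.525
AT5G73857/EF1a (6 h) = 418.4 / 136.2 = 3.072
Fold change = 3.072 / 19.525 = 0.1573

0.157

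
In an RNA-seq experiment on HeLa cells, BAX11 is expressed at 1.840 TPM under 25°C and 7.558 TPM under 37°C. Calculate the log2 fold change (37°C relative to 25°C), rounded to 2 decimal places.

2.04

Fold change = 7.558 / 1.840 = 4.1076
log2(4.1076) = 2.038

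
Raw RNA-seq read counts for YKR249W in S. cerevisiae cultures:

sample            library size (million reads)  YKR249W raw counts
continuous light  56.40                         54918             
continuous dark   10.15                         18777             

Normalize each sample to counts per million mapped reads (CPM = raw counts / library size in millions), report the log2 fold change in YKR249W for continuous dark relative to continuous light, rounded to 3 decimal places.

0.926

CPM(continuous light) = 54918 / 56.40 = 973.7234
CPM(continuous dark) = 18777 / 10.15 = 1849.9507
Fold change = 1849.9507 / 973.7234 = 1.89987
log2(1.89987) = 0.9259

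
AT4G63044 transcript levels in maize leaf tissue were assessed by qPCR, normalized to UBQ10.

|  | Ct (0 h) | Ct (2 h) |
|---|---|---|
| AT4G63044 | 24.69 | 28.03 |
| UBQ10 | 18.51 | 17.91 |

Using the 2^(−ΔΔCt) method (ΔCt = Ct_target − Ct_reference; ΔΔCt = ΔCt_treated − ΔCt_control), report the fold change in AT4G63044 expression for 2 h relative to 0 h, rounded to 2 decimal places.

0.07

ΔCt(0 h) = 24.690 − 18.510 = 6.180
ΔCt(2 h) = 28.030 − 17.910 = 10.120
ΔΔCt = 10.120 − 6.180 = 3.940
Fold change = 2^(−3.940) = 0.065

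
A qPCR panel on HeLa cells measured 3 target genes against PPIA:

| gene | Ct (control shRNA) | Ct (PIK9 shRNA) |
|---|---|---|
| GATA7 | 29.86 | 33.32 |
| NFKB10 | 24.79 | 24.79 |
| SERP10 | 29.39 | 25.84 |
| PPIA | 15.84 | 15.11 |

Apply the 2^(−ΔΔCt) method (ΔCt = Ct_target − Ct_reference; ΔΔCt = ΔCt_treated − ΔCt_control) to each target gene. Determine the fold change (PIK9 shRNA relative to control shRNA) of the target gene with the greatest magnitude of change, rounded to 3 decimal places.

GATA7: ΔΔCt = (33.32−15.11) − (29.86−15.84) = 18.21 − 14.02 = 4.19; fold change = 2^-4.19 = 0.055
NFKB10: ΔΔCt = (24.79−15.11) − (24.79−15.84) = 9.68 − 8.95 = 0.73; fold change = 2^-0.73 = 0.603
SERP10: ΔΔCt = (25.84−15.11) − (29.39−15.84) = 10.73 − 13.55 = -2.82; fold change = 2^2.82 = 7.062
GATA7 has the largest |ΔΔCt| = 4.19.

0.055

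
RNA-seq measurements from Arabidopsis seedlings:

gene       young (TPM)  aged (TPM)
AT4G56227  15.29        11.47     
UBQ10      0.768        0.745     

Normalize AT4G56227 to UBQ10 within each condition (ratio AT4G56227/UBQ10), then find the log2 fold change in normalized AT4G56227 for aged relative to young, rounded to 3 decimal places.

-0.371

AT4G56227/UBQ10 (young) = 15.29 / 0.768 = 19.909
AT4G56227/UBQ10 (aged) = 11.47 / 0.745 = 15.396
Fold change = 15.396 / 19.909 = 0.7733
log2(0.7733) = -0.3709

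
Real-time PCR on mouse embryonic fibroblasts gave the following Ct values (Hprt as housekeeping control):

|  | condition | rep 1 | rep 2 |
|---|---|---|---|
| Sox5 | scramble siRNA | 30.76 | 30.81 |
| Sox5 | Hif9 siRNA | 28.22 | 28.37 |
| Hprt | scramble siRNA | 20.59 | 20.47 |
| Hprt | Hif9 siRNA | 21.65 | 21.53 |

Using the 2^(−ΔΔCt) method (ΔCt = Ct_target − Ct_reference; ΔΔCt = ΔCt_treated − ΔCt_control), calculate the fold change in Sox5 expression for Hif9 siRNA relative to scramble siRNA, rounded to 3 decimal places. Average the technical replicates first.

11.713

Mean Ct: Sox5 scramble siRNA 30.785; Sox5 Hif9 siRNA 28.295; Hprt scramble siRNA 20.530; Hprt Hif9 siRNA 21.590
ΔCt(scramble siRNA) = 30.785 − 20.530 = 10.255
ΔCt(Hif9 siRNA) = 28.295 − 21.590 = 6.705
ΔΔCt = 6.705 − 10.255 = -3.550
Fold change = 2^(−(-3.550)) = 2^3.550 = 11.7127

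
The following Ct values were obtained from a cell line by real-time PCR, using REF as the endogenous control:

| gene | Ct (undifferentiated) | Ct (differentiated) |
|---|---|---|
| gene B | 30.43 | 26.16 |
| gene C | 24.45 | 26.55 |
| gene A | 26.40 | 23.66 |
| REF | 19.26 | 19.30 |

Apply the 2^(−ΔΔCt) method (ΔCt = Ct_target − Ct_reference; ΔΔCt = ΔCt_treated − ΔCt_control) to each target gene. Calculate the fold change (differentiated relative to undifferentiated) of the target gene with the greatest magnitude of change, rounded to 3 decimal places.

gene B: ΔΔCt = (26.16−19.30) − (30.43−19.26) = 6.86 − 11.17 = -4.31; fold change = 2^4.31 = 19.835
gene C: ΔΔCt = (26.55−19.30) − (24.45−19.26) = 7.25 − 5.19 = 2.06; fold change = 2^-2.06 = 0.240
gene A: ΔΔCt = (23.66−19.30) − (26.40−19.26) = 4.36 − 7.14 = -2.78; fold change = 2^2.78 = 6.869
gene B has the largest |ΔΔCt| = 4.31.

19.835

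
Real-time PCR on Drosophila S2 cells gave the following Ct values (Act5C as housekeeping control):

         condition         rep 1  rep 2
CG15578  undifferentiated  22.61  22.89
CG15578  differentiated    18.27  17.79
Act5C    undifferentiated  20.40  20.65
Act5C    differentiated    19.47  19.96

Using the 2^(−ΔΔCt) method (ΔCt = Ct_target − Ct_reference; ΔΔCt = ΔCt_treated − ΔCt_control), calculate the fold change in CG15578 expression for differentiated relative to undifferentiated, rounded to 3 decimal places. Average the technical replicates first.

15.032

Mean Ct: CG15578 undifferentiated 22.750; CG15578 differentiated 18.030; Act5C undifferentiated 20.525; Act5C differentiated 19.715
ΔCt(undifferentiated) = 22.750 − 20.525 = 2.225
ΔCt(differentiated) = 18.030 − 19.715 = -1.685
ΔΔCt = -1.685 − 2.225 = -3.910
Fold change = 2^(−(-3.910)) = 2^3.910 = 15.0324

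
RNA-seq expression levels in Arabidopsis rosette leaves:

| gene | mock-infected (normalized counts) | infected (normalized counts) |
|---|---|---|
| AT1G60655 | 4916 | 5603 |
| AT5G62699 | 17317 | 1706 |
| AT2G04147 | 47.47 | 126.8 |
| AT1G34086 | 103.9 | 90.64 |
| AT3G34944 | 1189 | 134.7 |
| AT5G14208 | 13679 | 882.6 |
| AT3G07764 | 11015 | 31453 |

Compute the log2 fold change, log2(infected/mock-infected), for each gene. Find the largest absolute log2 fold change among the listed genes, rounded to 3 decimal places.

3.954

log2(5603/4916) = 0.189  (AT1G60655)
log2(1706/17317) = -3.343  (AT5G62699)
log2(126.8/47.47) = 1.417  (AT2G04147)
log2(90.64/103.9) = -0.197  (AT1G34086)
log2(134.7/1189) = -3.142  (AT3G34944)
log2(882.6/13679) = -3.954  (AT5G14208)
log2(31453/11015) = 1.514  (AT3G07764)
The largest magnitude belongs to AT5G14208.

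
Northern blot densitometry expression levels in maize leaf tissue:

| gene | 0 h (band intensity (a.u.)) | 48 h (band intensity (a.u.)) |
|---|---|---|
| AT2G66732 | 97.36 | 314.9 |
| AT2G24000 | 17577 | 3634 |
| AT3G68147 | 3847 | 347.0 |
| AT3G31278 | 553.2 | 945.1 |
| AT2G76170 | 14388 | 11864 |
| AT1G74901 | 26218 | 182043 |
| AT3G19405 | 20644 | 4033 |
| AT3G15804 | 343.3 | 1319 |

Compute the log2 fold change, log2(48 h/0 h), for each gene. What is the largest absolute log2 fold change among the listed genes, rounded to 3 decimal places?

log2(314.9/97.36) = 1.693  (AT2G66732)
log2(3634/17577) = -2.274  (AT2G24000)
log2(347.0/3847) = -3.471  (AT3G68147)
log2(945.1/553.2) = 0.773  (AT3G31278)
log2(11864/14388) = -0.278  (AT2G76170)
log2(182043/26218) = 2.796  (AT1G74901)
log2(4033/20644) = -2.356  (AT3G19405)
log2(1319/343.3) = 1.942  (AT3G15804)
The largest magnitude belongs to AT3G68147.

3.471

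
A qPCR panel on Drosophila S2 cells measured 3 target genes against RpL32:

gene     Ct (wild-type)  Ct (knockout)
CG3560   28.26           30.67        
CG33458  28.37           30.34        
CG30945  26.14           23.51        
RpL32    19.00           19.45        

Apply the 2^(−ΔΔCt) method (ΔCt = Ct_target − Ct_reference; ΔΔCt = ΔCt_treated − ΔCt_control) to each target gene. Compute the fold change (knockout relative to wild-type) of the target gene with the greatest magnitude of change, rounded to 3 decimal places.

CG3560: ΔΔCt = (30.67−19.45) − (28.26−19.00) = 11.22 − 9.26 = 1.96; fold change = 2^-1.96 = 0.257
CG33458: ΔΔCt = (30.34−19.45) − (28.37−19.00) = 10.89 − 9.37 = 1.52; fold change = 2^-1.52 = 0.349
CG30945: ΔΔCt = (23.51−19.45) − (26.14−19.00) = 4.06 − 7.14 = -3.08; fold change = 2^3.08 = 8.456
CG30945 has the largest |ΔΔCt| = 3.08.

8.456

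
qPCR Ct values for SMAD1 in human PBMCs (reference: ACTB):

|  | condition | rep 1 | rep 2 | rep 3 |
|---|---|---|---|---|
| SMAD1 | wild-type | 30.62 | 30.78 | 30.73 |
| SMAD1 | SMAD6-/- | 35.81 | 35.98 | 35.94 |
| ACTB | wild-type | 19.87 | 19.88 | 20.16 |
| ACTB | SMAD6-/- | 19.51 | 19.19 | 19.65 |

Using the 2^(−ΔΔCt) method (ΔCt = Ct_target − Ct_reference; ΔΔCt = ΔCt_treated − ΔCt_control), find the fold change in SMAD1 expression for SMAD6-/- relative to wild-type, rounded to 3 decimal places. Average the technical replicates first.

Mean Ct: SMAD1 wild-type 30.710; SMAD1 SMAD6-/- 35.910; ACTB wild-type 19.970; ACTB SMAD6-/- 19.450
ΔCt(wild-type) = 30.710 − 19.970 = 10.740
ΔCt(SMAD6-/-) = 35.910 − 19.450 = 16.460
ΔΔCt = 16.460 − 10.740 = 5.720
Fold change = 2^(−5.720) = 0.0190

0.019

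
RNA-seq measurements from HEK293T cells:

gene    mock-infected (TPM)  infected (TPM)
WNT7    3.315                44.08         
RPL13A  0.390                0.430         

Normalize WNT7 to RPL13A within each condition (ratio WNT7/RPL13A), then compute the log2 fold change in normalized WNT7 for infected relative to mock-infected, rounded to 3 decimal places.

3.592

WNT7/RPL13A (mock-infected) = 3.315 / 0.390 = 8.5
WNT7/RPL13A (infected) = 44.08 / 0.430 = 102.51
Fold change = 102.51 / 8.5 = 12.0602
log2(12.0602) = 3.5922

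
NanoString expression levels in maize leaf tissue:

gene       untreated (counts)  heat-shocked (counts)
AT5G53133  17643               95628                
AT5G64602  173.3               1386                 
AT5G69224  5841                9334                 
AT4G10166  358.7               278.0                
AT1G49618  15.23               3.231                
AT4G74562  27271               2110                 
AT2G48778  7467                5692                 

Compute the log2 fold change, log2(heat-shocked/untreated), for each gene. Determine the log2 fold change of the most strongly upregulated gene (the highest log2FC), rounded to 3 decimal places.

3.000

log2(95628/17643) = 2.438  (AT5G53133)
log2(1386/173.3) = 3.000  (AT5G64602)
log2(9334/5841) = 0.676  (AT5G69224)
log2(278.0/358.7) = -0.368  (AT4G10166)
log2(3.231/15.23) = -2.237  (AT1G49618)
log2(2110/27271) = -3.692  (AT4G74562)
log2(5692/7467) = -0.392  (AT2G48778)
AT5G64602 is most strongly upregulated.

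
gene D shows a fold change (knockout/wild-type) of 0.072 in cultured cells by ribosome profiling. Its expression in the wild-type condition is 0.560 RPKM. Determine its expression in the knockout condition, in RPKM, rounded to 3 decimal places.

knockout expression = 0.560 × 0.072 = 0.040

0.040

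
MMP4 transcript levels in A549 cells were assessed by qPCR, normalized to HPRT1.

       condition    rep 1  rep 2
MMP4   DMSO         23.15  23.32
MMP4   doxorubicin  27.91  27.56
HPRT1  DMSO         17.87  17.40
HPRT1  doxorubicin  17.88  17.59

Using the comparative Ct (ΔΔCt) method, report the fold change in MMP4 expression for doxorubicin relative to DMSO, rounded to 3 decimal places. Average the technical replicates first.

0.047

Mean Ct: MMP4 DMSO 23.235; MMP4 doxorubicin 27.735; HPRT1 DMSO 17.635; HPRT1 doxorubicin 17.735
ΔCt(DMSO) = 23.235 − 17.635 = 5.600
ΔCt(doxorubicin) = 27.735 − 17.735 = 10.000
ΔΔCt = 10.000 − 5.600 = 4.400
Fold change = 2^(−4.400) = 0.0474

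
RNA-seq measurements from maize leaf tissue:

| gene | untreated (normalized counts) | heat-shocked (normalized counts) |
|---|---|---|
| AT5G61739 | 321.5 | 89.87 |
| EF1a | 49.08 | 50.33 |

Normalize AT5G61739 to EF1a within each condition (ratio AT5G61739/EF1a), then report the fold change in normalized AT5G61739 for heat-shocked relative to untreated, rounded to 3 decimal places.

0.273

AT5G61739/EF1a (untreated) = 321.5 / 49.08 = 6.5505
AT5G61739/EF1a (heat-shocked) = 89.87 / 50.33 = 1.7856
Fold change = 1.7856 / 6.5505 = 0.2726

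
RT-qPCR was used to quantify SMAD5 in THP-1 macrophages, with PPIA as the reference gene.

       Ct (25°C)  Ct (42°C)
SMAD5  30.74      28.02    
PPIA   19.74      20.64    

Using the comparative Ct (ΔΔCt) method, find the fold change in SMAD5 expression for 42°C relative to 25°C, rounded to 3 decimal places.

12.295

ΔCt(25°C) = 30.740 − 19.740 = 11.000
ΔCt(42°C) = 28.020 − 20.640 = 7.380
ΔΔCt = 7.380 − 11.000 = -3.620
Fold change = 2^(−(-3.620)) = 2^3.620 = 12.2950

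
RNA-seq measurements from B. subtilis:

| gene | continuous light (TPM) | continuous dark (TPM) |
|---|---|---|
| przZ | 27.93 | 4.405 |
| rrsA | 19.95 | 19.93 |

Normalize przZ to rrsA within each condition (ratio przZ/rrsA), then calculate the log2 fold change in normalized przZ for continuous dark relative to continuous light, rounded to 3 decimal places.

-2.663

przZ/rrsA (continuous light) = 27.93 / 19.95 = 1.4
przZ/rrsA (continuous dark) = 4.405 / 19.93 = 0.22102
Fold change = 0.22102 / 1.4 = 0.1579
log2(0.1579) = -2.6632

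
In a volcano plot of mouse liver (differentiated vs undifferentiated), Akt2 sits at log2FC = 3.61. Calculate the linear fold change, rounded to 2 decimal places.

12.21

Fold change = 2^(3.61) = 12.210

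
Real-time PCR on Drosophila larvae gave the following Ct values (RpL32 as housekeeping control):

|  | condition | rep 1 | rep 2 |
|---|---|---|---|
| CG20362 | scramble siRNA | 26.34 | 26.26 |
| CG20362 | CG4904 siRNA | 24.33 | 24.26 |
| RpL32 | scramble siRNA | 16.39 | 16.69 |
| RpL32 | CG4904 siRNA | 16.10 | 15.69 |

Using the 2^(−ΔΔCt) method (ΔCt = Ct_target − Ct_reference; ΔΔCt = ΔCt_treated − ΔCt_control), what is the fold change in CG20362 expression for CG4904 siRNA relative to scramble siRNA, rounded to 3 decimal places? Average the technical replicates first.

2.567

Mean Ct: CG20362 scramble siRNA 26.300; CG20362 CG4904 siRNA 24.295; RpL32 scramble siRNA 16.540; RpL32 CG4904 siRNA 15.895
ΔCt(scramble siRNA) = 26.300 − 16.540 = 9.760
ΔCt(CG4904 siRNA) = 24.295 − 15.895 = 8.400
ΔΔCt = 8.400 − 9.760 = -1.360
Fold change = 2^(−(-1.360)) = 2^1.360 = 2.5669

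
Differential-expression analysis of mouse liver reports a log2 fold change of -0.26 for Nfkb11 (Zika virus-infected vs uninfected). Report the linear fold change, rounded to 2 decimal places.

Fold change = 2^(-0.26) = 0.835

0.84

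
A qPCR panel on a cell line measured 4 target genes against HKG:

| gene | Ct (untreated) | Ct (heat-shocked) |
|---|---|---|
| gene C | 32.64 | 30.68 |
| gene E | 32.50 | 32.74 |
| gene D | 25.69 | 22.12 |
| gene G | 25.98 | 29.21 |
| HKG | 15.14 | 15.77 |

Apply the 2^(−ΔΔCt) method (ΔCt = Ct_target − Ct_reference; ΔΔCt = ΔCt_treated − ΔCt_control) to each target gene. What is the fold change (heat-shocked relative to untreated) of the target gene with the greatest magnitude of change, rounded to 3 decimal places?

18.379

gene C: ΔΔCt = (30.68−15.77) − (32.64−15.14) = 14.91 − 17.50 = -2.59; fold change = 2^2.59 = 6.021
gene E: ΔΔCt = (32.74−15.77) − (32.50−15.14) = 16.97 − 17.36 = -0.39; fold change = 2^0.39 = 1.310
gene D: ΔΔCt = (22.12−15.77) − (25.69−15.14) = 6.35 − 10.55 = -4.20; fold change = 2^4.20 = 18.379
gene G: ΔΔCt = (29.21−15.77) − (25.98−15.14) = 13.44 − 10.84 = 2.60; fold change = 2^-2.60 = 0.165
gene D has the largest |ΔΔCt| = 4.20.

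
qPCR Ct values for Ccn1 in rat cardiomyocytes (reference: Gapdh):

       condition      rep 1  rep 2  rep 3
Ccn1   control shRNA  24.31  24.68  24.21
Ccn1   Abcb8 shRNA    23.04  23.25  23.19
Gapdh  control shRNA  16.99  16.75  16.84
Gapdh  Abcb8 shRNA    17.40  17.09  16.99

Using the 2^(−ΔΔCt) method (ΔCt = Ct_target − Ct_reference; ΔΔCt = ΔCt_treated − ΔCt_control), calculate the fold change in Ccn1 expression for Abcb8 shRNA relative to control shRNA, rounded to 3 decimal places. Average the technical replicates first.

Mean Ct: Ccn1 control shRNA 24.400; Ccn1 Abcb8 shRNA 23.160; Gapdh control shRNA 16.860; Gapdh Abcb8 shRNA 17.160
ΔCt(control shRNA) = 24.400 − 16.860 = 7.540
ΔCt(Abcb8 shRNA) = 23.160 − 17.160 = 6.000
ΔΔCt = 6.000 − 7.540 = -1.540
Fold change = 2^(−(-1.540)) = 2^1.540 = 2.9079

2.908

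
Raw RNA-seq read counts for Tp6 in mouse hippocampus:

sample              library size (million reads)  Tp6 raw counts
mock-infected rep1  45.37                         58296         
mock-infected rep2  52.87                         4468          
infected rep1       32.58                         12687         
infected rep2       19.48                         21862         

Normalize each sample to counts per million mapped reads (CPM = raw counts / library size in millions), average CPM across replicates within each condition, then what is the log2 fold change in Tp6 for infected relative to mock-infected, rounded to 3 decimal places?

0.143

CPM(mock-infected rep1) = 58296 / 45.37 = 1284.9019
CPM(mock-infected rep2) = 4468 / 52.87 = 84.5092
CPM(infected rep1) = 12687 / 32.58 = 389.4107
CPM(infected rep2) = 21862 / 19.48 = 1122.2793
mean CPM(mock-infected) = 684.7055; mean CPM(infected) = 755.8450
Fold change = 755.8450 / 684.7055 = 1.10390
log2(1.10390) = 0.1426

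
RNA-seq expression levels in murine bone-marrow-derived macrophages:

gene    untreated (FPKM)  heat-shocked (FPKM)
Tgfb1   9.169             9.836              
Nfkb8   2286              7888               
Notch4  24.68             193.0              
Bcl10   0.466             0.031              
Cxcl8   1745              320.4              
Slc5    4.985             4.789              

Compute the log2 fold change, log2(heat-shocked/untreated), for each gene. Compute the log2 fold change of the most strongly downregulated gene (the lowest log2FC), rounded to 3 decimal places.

log2(9.836/9.169) = 0.101  (Tgfb1)
log2(7888/2286) = 1.787  (Nfkb8)
log2(193.0/24.68) = 2.967  (Notch4)
log2(0.031/0.466) = -3.910  (Bcl10)
log2(320.4/1745) = -2.445  (Cxcl8)
log2(4.789/4.985) = -0.058  (Slc5)
Bcl10 is most strongly downregulated.

-3.910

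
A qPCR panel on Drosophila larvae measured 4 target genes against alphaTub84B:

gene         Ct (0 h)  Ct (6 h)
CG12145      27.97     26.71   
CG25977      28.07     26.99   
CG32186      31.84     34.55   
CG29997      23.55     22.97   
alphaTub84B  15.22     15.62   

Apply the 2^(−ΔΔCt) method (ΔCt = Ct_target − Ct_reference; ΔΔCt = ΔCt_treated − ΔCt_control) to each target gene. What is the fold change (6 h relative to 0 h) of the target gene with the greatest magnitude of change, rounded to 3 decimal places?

0.202

CG12145: ΔΔCt = (26.71−15.62) − (27.97−15.22) = 11.09 − 12.75 = -1.66; fold change = 2^1.66 = 3.160
CG25977: ΔΔCt = (26.99−15.62) − (28.07−15.22) = 11.37 − 12.85 = -1.48; fold change = 2^1.48 = 2.789
CG32186: ΔΔCt = (34.55−15.62) − (31.84−15.22) = 18.93 − 16.62 = 2.31; fold change = 2^-2.31 = 0.202
CG29997: ΔΔCt = (22.97−15.62) − (23.55−15.22) = 7.35 − 8.33 = -0.98; fold change = 2^0.98 = 1.972
CG32186 has the largest |ΔΔCt| = 2.31.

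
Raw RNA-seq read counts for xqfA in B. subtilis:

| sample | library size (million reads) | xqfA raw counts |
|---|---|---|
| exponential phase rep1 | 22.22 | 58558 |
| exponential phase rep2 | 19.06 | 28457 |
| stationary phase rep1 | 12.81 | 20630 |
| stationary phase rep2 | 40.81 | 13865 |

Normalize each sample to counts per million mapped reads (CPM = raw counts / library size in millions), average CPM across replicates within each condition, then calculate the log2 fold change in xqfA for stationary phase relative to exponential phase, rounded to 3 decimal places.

CPM(exponential phase rep1) = 58558 / 22.22 = 2635.3735
CPM(exponential phase rep2) = 28457 / 19.06 = 1493.0220
CPM(stationary phase rep1) = 20630 / 12.81 = 1610.4606
CPM(stationary phase rep2) = 13865 / 40.81 = 339.7452
mean CPM(exponential phase) = 2064.1978; mean CPM(stationary phase) = 975.1029
Fold change = 975.1029 / 2064.1978 = 0.47239
log2(0.47239) = -1.0820

-1.082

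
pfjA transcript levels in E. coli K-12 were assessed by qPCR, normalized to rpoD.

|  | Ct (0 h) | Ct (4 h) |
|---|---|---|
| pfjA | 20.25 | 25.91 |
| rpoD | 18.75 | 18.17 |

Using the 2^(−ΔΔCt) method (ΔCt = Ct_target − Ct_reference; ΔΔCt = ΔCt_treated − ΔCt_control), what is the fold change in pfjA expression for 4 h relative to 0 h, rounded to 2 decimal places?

ΔCt(0 h) = 20.250 − 18.750 = 1.500
ΔCt(4 h) = 25.910 − 18.170 = 7.740
ΔΔCt = 7.740 − 1.500 = 6.240
Fold change = 2^(−6.240) = 0.013

0.01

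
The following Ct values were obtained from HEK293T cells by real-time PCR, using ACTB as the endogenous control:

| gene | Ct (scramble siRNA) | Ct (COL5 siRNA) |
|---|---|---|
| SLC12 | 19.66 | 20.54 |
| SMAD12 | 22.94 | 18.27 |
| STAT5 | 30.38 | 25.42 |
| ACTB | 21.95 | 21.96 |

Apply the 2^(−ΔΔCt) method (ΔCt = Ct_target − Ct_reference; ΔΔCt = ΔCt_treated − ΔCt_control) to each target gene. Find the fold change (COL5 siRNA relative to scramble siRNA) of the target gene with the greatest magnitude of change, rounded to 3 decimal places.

SLC12: ΔΔCt = (20.54−21.96) − (19.66−21.95) = -1.42 − (-2.29) = 0.87; fold change = 2^-0.87 = 0.547
SMAD12: ΔΔCt = (18.27−21.96) − (22.94−21.95) = -3.69 − 0.99 = -4.68; fold change = 2^4.68 = 25.634
STAT5: ΔΔCt = (25.42−21.96) − (30.38−21.95) = 3.46 − 8.43 = -4.97; fold change = 2^4.97 = 31.341
STAT5 has the largest |ΔΔCt| = 4.97.

31.341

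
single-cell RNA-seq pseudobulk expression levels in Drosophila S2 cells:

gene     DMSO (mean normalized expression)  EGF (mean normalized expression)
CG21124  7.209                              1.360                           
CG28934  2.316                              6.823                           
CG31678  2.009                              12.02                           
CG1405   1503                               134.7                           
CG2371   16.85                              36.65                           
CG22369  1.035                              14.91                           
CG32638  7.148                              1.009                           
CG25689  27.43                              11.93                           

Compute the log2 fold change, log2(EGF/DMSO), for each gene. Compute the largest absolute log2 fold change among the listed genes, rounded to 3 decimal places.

log2(1.360/7.209) = -2.406  (CG21124)
log2(6.823/2.316) = 1.559  (CG28934)
log2(12.02/2.009) = 2.581  (CG31678)
log2(134.7/1503) = -3.480  (CG1405)
log2(36.65/16.85) = 1.121  (CG2371)
log2(14.91/1.035) = 3.849  (CG22369)
log2(1.009/7.148) = -2.825  (CG32638)
log2(11.93/27.43) = -1.201  (CG25689)
The largest magnitude belongs to CG22369.

3.849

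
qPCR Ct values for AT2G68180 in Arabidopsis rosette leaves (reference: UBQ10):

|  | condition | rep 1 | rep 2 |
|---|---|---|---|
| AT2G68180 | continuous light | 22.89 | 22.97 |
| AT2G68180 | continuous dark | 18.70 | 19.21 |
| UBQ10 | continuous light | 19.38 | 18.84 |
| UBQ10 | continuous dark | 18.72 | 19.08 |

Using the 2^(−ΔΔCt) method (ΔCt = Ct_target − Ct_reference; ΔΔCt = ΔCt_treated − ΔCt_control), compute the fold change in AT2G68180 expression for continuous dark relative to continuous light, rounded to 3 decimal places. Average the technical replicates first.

13.595

Mean Ct: AT2G68180 continuous light 22.930; AT2G68180 continuous dark 18.955; UBQ10 continuous light 19.110; UBQ10 continuous dark 18.900
ΔCt(continuous light) = 22.930 − 19.110 = 3.820
ΔCt(continuous dark) = 18.955 − 18.900 = 0.055
ΔΔCt = 0.055 − 3.820 = -3.765
Fold change = 2^(−(-3.765)) = 2^3.765 = 13.5950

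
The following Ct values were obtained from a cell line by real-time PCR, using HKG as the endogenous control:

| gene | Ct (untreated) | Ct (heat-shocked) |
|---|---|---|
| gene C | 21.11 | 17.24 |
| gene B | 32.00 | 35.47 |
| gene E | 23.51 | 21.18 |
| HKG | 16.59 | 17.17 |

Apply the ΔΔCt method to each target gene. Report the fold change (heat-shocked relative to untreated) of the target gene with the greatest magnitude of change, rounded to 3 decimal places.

gene C: ΔΔCt = (17.24−17.17) − (21.11−16.59) = 0.07 − 4.52 = -4.45; fold change = 2^4.45 = 21.857
gene B: ΔΔCt = (35.47−17.17) − (32.00−16.59) = 18.30 − 15.41 = 2.89; fold change = 2^-2.89 = 0.135
gene E: ΔΔCt = (21.18−17.17) − (23.51−16.59) = 4.01 − 6.92 = -2.91; fold change = 2^2.91 = 7.516
gene C has the largest |ΔΔCt| = 4.45.

21.857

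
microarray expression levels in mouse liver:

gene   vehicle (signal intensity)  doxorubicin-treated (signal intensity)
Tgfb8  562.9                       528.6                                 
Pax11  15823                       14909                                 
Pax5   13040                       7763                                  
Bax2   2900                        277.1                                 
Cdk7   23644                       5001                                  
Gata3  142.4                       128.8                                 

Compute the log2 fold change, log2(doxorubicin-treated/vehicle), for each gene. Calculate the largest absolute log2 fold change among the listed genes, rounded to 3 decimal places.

log2(528.6/562.9) = -0.091  (Tgfb8)
log2(14909/15823) = -0.086  (Pax11)
log2(7763/13040) = -0.748  (Pax5)
log2(277.1/2900) = -3.388  (Bax2)
log2(5001/23644) = -2.241  (Cdk7)
log2(128.8/142.4) = -0.145  (Gata3)
The largest magnitude belongs to Bax2.

3.388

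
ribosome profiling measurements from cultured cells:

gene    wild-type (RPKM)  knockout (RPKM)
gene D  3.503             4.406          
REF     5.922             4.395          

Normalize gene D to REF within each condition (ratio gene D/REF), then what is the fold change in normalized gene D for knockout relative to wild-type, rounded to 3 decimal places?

1.695

gene D/REF (wild-type) = 3.503 / 5.922 = 0.59152
gene D/REF (knockout) = 4.406 / 4.395 = 1.0025
Fold change = 1.0025 / 0.59152 = 1.6948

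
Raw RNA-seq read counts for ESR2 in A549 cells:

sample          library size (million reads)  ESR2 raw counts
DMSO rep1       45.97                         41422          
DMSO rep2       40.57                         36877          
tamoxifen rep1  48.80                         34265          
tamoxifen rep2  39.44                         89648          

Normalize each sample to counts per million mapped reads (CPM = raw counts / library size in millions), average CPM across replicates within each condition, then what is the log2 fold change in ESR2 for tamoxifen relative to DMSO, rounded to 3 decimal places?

0.717

CPM(DMSO rep1) = 41422 / 45.97 = 901.0659
CPM(DMSO rep2) = 36877 / 40.57 = 908.9721
CPM(tamoxifen rep1) = 34265 / 48.80 = 702.1516
CPM(tamoxifen rep2) = 89648 / 39.44 = 2273.0223
mean CPM(DMSO) = 905.0190; mean CPM(tamoxifen) = 1487.5870
Fold change = 1487.5870 / 905.0190 = 1.64371
log2(1.64371) = 0.7170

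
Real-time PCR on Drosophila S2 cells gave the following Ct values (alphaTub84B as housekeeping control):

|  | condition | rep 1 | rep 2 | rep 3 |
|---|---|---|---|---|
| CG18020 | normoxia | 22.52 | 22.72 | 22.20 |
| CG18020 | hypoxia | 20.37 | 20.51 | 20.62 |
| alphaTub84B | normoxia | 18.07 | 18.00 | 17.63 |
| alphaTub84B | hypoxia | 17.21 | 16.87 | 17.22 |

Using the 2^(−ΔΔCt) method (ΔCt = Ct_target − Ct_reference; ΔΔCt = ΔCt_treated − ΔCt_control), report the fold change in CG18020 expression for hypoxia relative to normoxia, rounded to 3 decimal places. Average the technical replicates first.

Mean Ct: CG18020 normoxia 22.480; CG18020 hypoxia 20.500; alphaTub84B normoxia 17.900; alphaTub84B hypoxia 17.100
ΔCt(normoxia) = 22.480 − 17.900 = 4.580
ΔCt(hypoxia) = 20.500 − 17.100 = 3.400
ΔΔCt = 3.400 − 4.580 = -1.180
Fold change = 2^(−(-1.180)) = 2^1.180 = 2.2658

2.266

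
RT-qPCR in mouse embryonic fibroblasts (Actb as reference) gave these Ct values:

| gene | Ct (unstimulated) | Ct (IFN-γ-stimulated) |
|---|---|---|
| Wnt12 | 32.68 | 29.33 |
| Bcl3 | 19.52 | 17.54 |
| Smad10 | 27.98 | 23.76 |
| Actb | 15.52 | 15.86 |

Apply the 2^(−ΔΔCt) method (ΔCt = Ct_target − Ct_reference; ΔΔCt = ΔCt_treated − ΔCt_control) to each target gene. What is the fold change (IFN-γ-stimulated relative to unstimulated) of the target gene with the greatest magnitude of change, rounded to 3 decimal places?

23.588

Wnt12: ΔΔCt = (29.33−15.86) − (32.68−15.52) = 13.47 − 17.16 = -3.69; fold change = 2^3.69 = 12.906
Bcl3: ΔΔCt = (17.54−15.86) − (19.52−15.52) = 1.68 − 4.00 = -2.32; fold change = 2^2.32 = 4.993
Smad10: ΔΔCt = (23.76−15.86) − (27.98−15.52) = 7.90 − 12.46 = -4.56; fold change = 2^4.56 = 23.588
Smad10 has the largest |ΔΔCt| = 4.56.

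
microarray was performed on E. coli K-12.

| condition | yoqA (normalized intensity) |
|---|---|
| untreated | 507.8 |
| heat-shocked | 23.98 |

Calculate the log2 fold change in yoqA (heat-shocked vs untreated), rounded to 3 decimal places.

-4.404

Fold change = 23.98 / 507.8 = 0.0472
log2(0.0472) = -4.4044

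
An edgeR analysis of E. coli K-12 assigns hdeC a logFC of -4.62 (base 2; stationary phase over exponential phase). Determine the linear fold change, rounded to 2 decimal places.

Fold change = 2^(-4.62) = 0.041
That is, hdeC drops to 4.1% of the exponential phase level.

0.04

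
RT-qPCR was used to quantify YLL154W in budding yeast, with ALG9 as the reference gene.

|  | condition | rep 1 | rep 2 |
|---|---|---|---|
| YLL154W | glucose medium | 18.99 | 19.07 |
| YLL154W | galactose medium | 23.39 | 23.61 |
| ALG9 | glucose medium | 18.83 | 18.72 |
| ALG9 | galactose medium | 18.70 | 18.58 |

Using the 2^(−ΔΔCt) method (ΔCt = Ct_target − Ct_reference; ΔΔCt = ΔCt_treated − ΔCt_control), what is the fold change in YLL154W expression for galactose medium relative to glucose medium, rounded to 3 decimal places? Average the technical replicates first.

Mean Ct: YLL154W glucose medium 19.030; YLL154W galactose medium 23.500; ALG9 glucose medium 18.775; ALG9 galactose medium 18.640
ΔCt(glucose medium) = 19.030 − 18.775 = 0.255
ΔCt(galactose medium) = 23.500 − 18.640 = 4.860
ΔΔCt = 4.860 − 0.255 = 4.605
Fold change = 2^(−4.605) = 0.0411

0.041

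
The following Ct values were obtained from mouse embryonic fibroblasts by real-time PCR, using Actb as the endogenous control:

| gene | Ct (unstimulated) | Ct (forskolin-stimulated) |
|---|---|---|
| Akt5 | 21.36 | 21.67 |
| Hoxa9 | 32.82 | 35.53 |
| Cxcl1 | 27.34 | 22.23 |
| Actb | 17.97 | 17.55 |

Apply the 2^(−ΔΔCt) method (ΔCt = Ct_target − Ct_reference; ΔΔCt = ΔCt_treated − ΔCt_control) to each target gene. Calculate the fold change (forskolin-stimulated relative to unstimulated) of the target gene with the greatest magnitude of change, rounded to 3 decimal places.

25.813

Akt5: ΔΔCt = (21.67−17.55) − (21.36−17.97) = 4.12 − 3.39 = 0.73; fold change = 2^-0.73 = 0.603
Hoxa9: ΔΔCt = (35.53−17.55) − (32.82−17.97) = 17.98 − 14.85 = 3.13; fold change = 2^-3.13 = 0.114
Cxcl1: ΔΔCt = (22.23−17.55) − (27.34−17.97) = 4.68 − 9.37 = -4.69; fold change = 2^4.69 = 25.813
Cxcl1 has the largest |ΔΔCt| = 4.69.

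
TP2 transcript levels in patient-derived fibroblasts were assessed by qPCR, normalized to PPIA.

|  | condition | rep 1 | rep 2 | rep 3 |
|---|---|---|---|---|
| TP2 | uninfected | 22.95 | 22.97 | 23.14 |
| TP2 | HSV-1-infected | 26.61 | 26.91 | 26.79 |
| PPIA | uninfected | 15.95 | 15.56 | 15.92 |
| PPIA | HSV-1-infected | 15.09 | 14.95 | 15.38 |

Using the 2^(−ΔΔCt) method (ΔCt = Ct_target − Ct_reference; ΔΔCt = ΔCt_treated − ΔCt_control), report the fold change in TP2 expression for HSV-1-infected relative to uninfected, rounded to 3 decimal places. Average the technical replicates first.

0.047

Mean Ct: TP2 uninfected 23.020; TP2 HSV-1-infected 26.770; PPIA uninfected 15.810; PPIA HSV-1-infected 15.140
ΔCt(uninfected) = 23.020 − 15.810 = 7.210
ΔCt(HSV-1-infected) = 26.770 − 15.140 = 11.630
ΔΔCt = 11.630 − 7.210 = 4.420
Fold change = 2^(−4.420) = 0.0467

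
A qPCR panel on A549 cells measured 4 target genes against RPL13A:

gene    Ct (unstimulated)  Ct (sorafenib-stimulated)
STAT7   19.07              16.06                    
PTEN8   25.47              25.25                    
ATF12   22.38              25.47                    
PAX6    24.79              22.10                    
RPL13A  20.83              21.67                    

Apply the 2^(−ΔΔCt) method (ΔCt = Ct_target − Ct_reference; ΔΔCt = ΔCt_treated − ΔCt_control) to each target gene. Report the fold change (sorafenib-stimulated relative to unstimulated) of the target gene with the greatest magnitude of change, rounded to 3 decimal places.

STAT7: ΔΔCt = (16.06−21.67) − (19.07−20.83) = -5.61 − (-1.76) = -3.85; fold change = 2^3.85 = 14.420
PTEN8: ΔΔCt = (25.25−21.67) − (25.47−20.83) = 3.58 − 4.64 = -1.06; fold change = 2^1.06 = 2.085
ATF12: ΔΔCt = (25.47−21.67) − (22.38−20.83) = 3.80 − 1.55 = 2.25; fold change = 2^-2.25 = 0.210
PAX6: ΔΔCt = (22.10−21.67) − (24.79−20.83) = 0.43 − 3.96 = -3.53; fold change = 2^3.53 = 11.551
STAT7 has the largest |ΔΔCt| = 3.85.

14.420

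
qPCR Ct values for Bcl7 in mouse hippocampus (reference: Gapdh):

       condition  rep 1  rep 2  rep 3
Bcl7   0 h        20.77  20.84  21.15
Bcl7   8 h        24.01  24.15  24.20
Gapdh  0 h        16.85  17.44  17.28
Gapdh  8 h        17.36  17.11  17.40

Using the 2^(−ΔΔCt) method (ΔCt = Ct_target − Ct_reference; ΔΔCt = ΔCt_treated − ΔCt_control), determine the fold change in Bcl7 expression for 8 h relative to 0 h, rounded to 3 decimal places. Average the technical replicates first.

0.117

Mean Ct: Bcl7 0 h 20.920; Bcl7 8 h 24.120; Gapdh 0 h 17.190; Gapdh 8 h 17.290
ΔCt(0 h) = 20.920 − 17.190 = 3.730
ΔCt(8 h) = 24.120 − 17.290 = 6.830
ΔΔCt = 6.830 − 3.730 = 3.100
Fold change = 2^(−3.100) = 0.1166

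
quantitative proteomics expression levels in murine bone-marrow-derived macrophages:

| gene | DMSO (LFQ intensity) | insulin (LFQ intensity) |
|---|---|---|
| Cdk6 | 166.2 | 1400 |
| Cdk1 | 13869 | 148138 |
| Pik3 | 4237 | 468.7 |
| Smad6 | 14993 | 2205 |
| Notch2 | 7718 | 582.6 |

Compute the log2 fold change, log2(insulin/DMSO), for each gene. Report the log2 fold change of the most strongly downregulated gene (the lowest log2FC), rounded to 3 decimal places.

-3.728

log2(1400/166.2) = 3.074  (Cdk6)
log2(148138/13869) = 3.417  (Cdk1)
log2(468.7/4237) = -3.176  (Pik3)
log2(2205/14993) = -2.765  (Smad6)
log2(582.6/7718) = -3.728  (Notch2)
Notch2 is most strongly downregulated.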